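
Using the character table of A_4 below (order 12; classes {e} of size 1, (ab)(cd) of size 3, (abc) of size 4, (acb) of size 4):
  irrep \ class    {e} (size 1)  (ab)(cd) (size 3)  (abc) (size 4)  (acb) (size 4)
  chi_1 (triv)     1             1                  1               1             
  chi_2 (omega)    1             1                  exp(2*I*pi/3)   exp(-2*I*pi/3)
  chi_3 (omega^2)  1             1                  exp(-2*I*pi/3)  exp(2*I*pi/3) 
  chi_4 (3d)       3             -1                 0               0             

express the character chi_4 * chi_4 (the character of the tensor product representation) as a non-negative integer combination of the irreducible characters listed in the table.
chi_4 tensor chi_4 = chi_1 + chi_2 + chi_3 + 2*chi_4 (all other irreducibles have multiplicity 0).

Details: The character of a tensor product is the pointwise product (chi_4 * chi_4)(C) = chi_4(C) * chi_4(C):
  {e}: (3)*(3), (ab)(cd): (-1)*(-1), (abc): (0)*(0), (acb): (0)*(0)
so (chi_4 * chi_4) takes values
  {e} -> 9, (ab)(cd) -> 1, (abc) -> 0, (acb) -> 0.
Now take the inner product of this character with each irreducible chi from the table, <chi_4*chi_4, chi> = (1/12) sum_C |C| (chi_4*chi_4)(C) conj(chi(C)):
  <chi_4*chi_4, chi_1> = (1/12)[1*(9)*conj(1) + 3*(1)*conj(1) + 4*(0)*conj(1) + 4*(0)*conj(1)]
      = (1/12)[(9) + (3) + (0) + (0)] = 12/12 = 1
  <chi_4*chi_4, chi_2> = (1/12)[1*(9)*conj(1) + 3*(1)*conj(1) + 4*(0)*conj(exp(2*I*pi/3)) + 4*(0)*conj(exp(-2*I*pi/3))]
      = (1/12)[(9) + (3) + (0) + (0)] = 12/12 = 1
  <chi_4*chi_4, chi_3> = (1/12)[1*(9)*conj(1) + 3*(1)*conj(1) + 4*(0)*conj(exp(-2*I*pi/3)) + 4*(0)*conj(exp(2*I*pi/3))]
      = (1/12)[(9) + (3) + (0) + (0)] = 12/12 = 1
  <chi_4*chi_4, chi_4> = (1/12)[1*(9)*conj(3) + 3*(1)*conj(-1) + 4*(0)*conj(0) + 4*(0)*conj(0)]
      = (1/12)[(27) + (-3) + (0) + (0)] = 24/12 = 2
(Exp terms are combined using exp(i*s)*conj(exp(i*t)) = exp(i*(s-t)), and sums of them are collapsed using the identity that for every m > 1 the m distinct m-th roots of unity sum to 0, e.g. 1 + exp(2*I*pi/3) + exp(-2*I*pi/3) = 0.)
Hence the multiplicities are chi_1: 1, chi_2: 1, chi_3: 1, chi_4: 2. Dimension check: dim(chi_4)*dim(chi_4) = 3*3 = 9 and sum (mult * dim) = 1*1 + 1*1 + 1*1 + 2*3 = 9.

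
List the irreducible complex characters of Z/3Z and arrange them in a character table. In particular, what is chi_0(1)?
Character table of Z/3Z (irreps indexed chi_0,...,chi_2 with chi_k(m) = zeta_3^(k*m), zeta_3 = exp(2*pi*i/3)):
  irrep \ class  {0} (size 1)  {1} (size 1)    {2} (size 1)  
  chi_0          1             1               1             
  chi_1          1             exp(2*I*pi/3)   exp(-2*I*pi/3)
  chi_2          1             exp(-2*I*pi/3)  exp(2*I*pi/3) 

Spot check: chi_0(1) = zeta_3^(0*1) = zeta_3^0 = 1.

Why: Z/3Z is abelian, so all 3 irreducible complex representations are 1-dimensional. They are given by chi_k(m) = zeta_3^(k*m) for k = 0,...,2. Row orthogonality: sum_m chi_k(m) conj(chi_l(m)) = 3 * [k = l].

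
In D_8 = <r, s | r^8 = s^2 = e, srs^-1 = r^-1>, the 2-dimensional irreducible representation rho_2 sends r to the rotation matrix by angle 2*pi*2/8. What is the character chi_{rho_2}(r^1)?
chi_{rho_2}(r^1) = 2*cos(2*pi*2*1/8) = 0

rho_2(r^1) is rotation by angle 2*pi*2*1/8, whose trace is 2*cos(2*pi*2*1/8) = 0.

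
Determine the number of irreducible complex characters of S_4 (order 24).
5

The number of irreducible complex representations of a finite group equals its number of conjugacy classes. Conjugacy classes in S_4 correspond to cycle types, i.e. partitions of 4; there are p(4) = 5 of them, so S_4 (order 24) has exactly 5 irreducible complex representations.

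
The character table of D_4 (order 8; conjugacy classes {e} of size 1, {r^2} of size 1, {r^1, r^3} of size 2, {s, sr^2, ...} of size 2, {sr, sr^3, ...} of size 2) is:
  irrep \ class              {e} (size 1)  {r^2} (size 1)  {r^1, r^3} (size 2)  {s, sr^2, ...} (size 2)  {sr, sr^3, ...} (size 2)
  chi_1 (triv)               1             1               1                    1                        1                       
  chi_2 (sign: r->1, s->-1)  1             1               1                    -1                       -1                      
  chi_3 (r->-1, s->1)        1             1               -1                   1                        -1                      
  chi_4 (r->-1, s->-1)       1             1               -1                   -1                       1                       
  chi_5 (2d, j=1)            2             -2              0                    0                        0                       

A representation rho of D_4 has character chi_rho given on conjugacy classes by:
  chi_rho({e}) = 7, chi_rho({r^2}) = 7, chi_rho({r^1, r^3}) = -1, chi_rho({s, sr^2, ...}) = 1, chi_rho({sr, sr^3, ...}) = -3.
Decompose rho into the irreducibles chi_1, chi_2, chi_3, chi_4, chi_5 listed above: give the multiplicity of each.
Multiplicities: chi_1: 1, chi_2: 2, chi_3: 3, chi_4: 1, chi_5: 0.

Reasoning: Use <chi_rho, chi> = (1/|G|) sum_C |C| * chi_rho(C) * conj(chi(C)) with |G| = 8 for each irreducible chi in the table:
  <chi_rho, chi_1> = (1/8)[1*(7)*conj(1) + 1*(7)*conj(1) + 2*(-1)*conj(1) + 2*(1)*conj(1) + 2*(-3)*conj(1)]
      = (1/8)[(7) + (7) + (-2) + (2) + (-6)] = 8/8 = 1
  <chi_rho, chi_2> = (1/8)[1*(7)*conj(1) + 1*(7)*conj(1) + 2*(-1)*conj(1) + 2*(1)*conj(-1) + 2*(-3)*conj(-1)]
      = (1/8)[(7) + (7) + (-2) + (-2) + (6)] = 16/8 = 2
  <chi_rho, chi_3> = (1/8)[1*(7)*conj(1) + 1*(7)*conj(1) + 2*(-1)*conj(-1) + 2*(1)*conj(1) + 2*(-3)*conj(-1)]
      = (1/8)[(7) + (7) + (2) + (2) + (6)] = 24/8 = 3
  <chi_rho, chi_4> = (1/8)[1*(7)*conj(1) + 1*(7)*conj(1) + 2*(-1)*conj(-1) + 2*(1)*conj(-1) + 2*(-3)*conj(1)]
      = (1/8)[(7) + (7) + (2) + (-2) + (-6)] = 8/8 = 1
  <chi_rho, chi_5> = (1/8)[1*(7)*conj(2) + 1*(7)*conj(-2) + 2*(-1)*conj(0) + 2*(1)*conj(0) + 2*(-3)*conj(0)]
      = (1/8)[(14) + (-14) + (0) + (0) + (0)] = 0/8 = 0
Dimension check: dim(rho) = sum (mult * dim) = 1*1 + 2*1 + 3*1 + 1*1 + 0*2 = 7 = chi_rho(e) = 7.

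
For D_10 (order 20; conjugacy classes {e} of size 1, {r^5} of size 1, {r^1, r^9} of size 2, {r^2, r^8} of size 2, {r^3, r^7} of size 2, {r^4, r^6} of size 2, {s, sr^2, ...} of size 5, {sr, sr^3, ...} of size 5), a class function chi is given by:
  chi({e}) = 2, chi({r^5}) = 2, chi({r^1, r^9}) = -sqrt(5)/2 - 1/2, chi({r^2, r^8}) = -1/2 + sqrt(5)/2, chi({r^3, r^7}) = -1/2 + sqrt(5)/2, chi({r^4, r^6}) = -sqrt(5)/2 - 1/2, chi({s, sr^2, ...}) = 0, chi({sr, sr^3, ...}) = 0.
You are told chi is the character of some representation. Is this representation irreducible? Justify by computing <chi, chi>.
Irreducible: <chi, chi> = 1.

Argument: <chi, chi> = (1/|G|) sum_C |C| * |chi(C)|^2 = (1/20)[1*|2|^2 + 1*|2|^2 + 2*|-sqrt(5)/2 - 1/2|^2 + 2*|-1/2 + sqrt(5)/2|^2 + 2*|-1/2 + sqrt(5)/2|^2 + 2*|-sqrt(5)/2 - 1/2|^2 + 5*|0|^2 + 5*|0|^2]
  = (1/20)[(4) + (4) + (sqrt(5) + 3) + (3 - sqrt(5)) + (3 - sqrt(5)) + (sqrt(5) + 3) + (0) + (0)] = 20/20 = 1.
A character is irreducible iff <chi, chi> = 1, so this representation is irreducible.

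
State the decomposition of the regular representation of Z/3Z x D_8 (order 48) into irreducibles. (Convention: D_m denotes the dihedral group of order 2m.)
Each irreducible V_i of dimension d_i appears with multiplicity d_i, i.e. rho_reg = (direct sum over all irreducibles V_i) d_i V_i. The irreducible dimensions for Z/3Z x D_8 are 1, 1, 1, 1, 1, 1, 1, 1, 1, 1, 1, 1, 2, 2, 2, 2, 2, 2, 2, 2, 2: 12 irreducibles of dimension 1, each with multiplicity 1; 9 irreducibles of dimension 2, each with multiplicity 2. Total dimension 12*1*1 + 9*2*2 = 48 = |G|.

Argument: General theorem: in the regular representation of a finite group G, each irreducible appears with multiplicity equal to its dimension. Check: dim(rho_reg) = sum d_i^2 = 1 + 1 + 1 + 1 + 1 + 1 + 1 + 1 + 1 + 1 + 1 + 1 + 4 + 4 + 4 + 4 + 4 + 4 + 4 + 4 + 4 = 48 = |G|.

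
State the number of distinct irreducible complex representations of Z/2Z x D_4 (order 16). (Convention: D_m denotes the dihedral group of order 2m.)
10

Working: The number of irreducible complex representations of a finite group equals its number of conjugacy classes. For a direct product, #classes(G x H) = #classes(G) * #classes(H). Z/2Z has 2 classes (abelian), D_4 has 5 classes, so 2 * 5 = 10, so Z/2Z x D_4 (order 16) has exactly 10 irreducible complex representations.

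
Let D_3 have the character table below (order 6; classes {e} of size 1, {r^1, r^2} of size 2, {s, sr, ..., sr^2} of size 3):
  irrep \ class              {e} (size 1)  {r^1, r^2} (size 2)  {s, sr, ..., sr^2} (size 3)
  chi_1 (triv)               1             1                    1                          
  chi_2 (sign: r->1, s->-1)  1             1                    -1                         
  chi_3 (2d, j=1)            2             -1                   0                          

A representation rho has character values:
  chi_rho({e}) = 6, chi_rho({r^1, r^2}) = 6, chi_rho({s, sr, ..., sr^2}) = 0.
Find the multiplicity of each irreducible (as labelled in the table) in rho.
Multiplicities: chi_1: 3, chi_2: 3, chi_3: 0.

Solution. Use <chi_rho, chi> = (1/|G|) sum_C |C| * chi_rho(C) * conj(chi(C)) with |G| = 6 for each irreducible chi in the table:
  <chi_rho, chi_1> = (1/6)[1*(6)*conj(1) + 2*(6)*conj(1) + 3*(0)*conj(1)]
      = (1/6)[(6) + (12) + (0)] = 18/6 = 3
  <chi_rho, chi_2> = (1/6)[1*(6)*conj(1) + 2*(6)*conj(1) + 3*(0)*conj(-1)]
      = (1/6)[(6) + (12) + (0)] = 18/6 = 3
  <chi_rho, chi_3> = (1/6)[1*(6)*conj(2) + 2*(6)*conj(-1) + 3*(0)*conj(0)]
      = (1/6)[(12) + (-12) + (0)] = 0/6 = 0
Dimension check: dim(rho) = sum (mult * dim) = 3*1 + 3*1 + 0*2 = 6 = chi_rho(e) = 6.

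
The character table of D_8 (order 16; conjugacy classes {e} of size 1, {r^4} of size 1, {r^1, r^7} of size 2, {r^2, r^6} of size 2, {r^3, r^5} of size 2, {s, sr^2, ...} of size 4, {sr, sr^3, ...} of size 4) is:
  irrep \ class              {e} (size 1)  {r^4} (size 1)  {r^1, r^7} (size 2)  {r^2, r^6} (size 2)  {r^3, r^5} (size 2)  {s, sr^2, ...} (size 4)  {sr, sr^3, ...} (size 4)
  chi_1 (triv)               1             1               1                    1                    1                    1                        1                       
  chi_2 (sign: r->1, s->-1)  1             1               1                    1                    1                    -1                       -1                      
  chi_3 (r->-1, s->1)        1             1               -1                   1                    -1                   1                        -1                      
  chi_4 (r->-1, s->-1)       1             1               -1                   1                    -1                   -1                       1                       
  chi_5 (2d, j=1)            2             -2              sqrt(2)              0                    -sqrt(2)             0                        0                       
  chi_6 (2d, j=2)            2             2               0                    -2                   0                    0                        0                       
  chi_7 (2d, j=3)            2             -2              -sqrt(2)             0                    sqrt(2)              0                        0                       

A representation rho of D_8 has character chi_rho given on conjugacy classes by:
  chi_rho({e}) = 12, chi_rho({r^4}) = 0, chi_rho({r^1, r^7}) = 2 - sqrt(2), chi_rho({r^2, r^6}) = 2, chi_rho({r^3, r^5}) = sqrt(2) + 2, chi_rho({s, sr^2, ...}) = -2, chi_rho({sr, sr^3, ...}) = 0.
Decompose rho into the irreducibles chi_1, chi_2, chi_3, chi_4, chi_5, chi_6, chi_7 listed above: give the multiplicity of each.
Multiplicities: chi_1: 1, chi_2: 2, chi_3: 0, chi_4: 1, chi_5: 1, chi_6: 1, chi_7: 2.

Explanation: Use <chi_rho, chi> = (1/|G|) sum_C |C| * chi_rho(C) * conj(chi(C)) with |G| = 16 for each irreducible chi in the table:
  <chi_rho, chi_1> = (1/16)[1*(12)*conj(1) + 1*(0)*conj(1) + 2*(2 - sqrt(2))*conj(1) + 2*(2)*conj(1) + 2*(sqrt(2) + 2)*conj(1) + 4*(-2)*conj(1) + 4*(0)*conj(1)]
      = (1/16)[(12) + (0) + (4 - 2*sqrt(2)) + (4) + (2*sqrt(2) + 4) + (-8) + (0)] = 16/16 = 1
  <chi_rho, chi_2> = (1/16)[1*(12)*conj(1) + 1*(0)*conj(1) + 2*(2 - sqrt(2))*conj(1) + 2*(2)*conj(1) + 2*(sqrt(2) + 2)*conj(1) + 4*(-2)*conj(-1) + 4*(0)*conj(-1)]
      = (1/16)[(12) + (0) + (4 - 2*sqrt(2)) + (4) + (2*sqrt(2) + 4) + (8) + (0)] = 32/16 = 2
  <chi_rho, chi_3> = (1/16)[1*(12)*conj(1) + 1*(0)*conj(1) + 2*(2 - sqrt(2))*conj(-1) + 2*(2)*conj(1) + 2*(sqrt(2) + 2)*conj(-1) + 4*(-2)*conj(1) + 4*(0)*conj(-1)]
      = (1/16)[(12) + (0) + (-4 + 2*sqrt(2)) + (4) + (-4 - 2*sqrt(2)) + (-8) + (0)] = 0/16 = 0
  <chi_rho, chi_4> = (1/16)[1*(12)*conj(1) + 1*(0)*conj(1) + 2*(2 - sqrt(2))*conj(-1) + 2*(2)*conj(1) + 2*(sqrt(2) + 2)*conj(-1) + 4*(-2)*conj(-1) + 4*(0)*conj(1)]
      = (1/16)[(12) + (0) + (-4 + 2*sqrt(2)) + (4) + (-4 - 2*sqrt(2)) + (8) + (0)] = 16/16 = 1
  <chi_rho, chi_5> = (1/16)[1*(12)*conj(2) + 1*(0)*conj(-2) + 2*(2 - sqrt(2))*conj(sqrt(2)) + 2*(2)*conj(0) + 2*(sqrt(2) + 2)*conj(-sqrt(2)) + 4*(-2)*conj(0) + 4*(0)*conj(0)]
      = (1/16)[(24) + (0) + (-4 + 4*sqrt(2)) + (0) + (-4*sqrt(2) - 4) + (0) + (0)] = 16/16 = 1
  <chi_rho, chi_6> = (1/16)[1*(12)*conj(2) + 1*(0)*conj(2) + 2*(2 - sqrt(2))*conj(0) + 2*(2)*conj(-2) + 2*(sqrt(2) + 2)*conj(0) + 4*(-2)*conj(0) + 4*(0)*conj(0)]
      = (1/16)[(24) + (0) + (0) + (-8) + (0) + (0) + (0)] = 16/16 = 1
  <chi_rho, chi_7> = (1/16)[1*(12)*conj(2) + 1*(0)*conj(-2) + 2*(2 - sqrt(2))*conj(-sqrt(2)) + 2*(2)*conj(0) + 2*(sqrt(2) + 2)*conj(sqrt(2)) + 4*(-2)*conj(0) + 4*(0)*conj(0)]
      = (1/16)[(24) + (0) + (4 - 4*sqrt(2)) + (0) + (4 + 4*sqrt(2)) + (0) + (0)] = 32/16 = 2
Dimension check: dim(rho) = sum (mult * dim) = 1*1 + 2*1 + 0*1 + 1*1 + 1*2 + 1*2 + 2*2 = 12 = chi_rho(e) = 12.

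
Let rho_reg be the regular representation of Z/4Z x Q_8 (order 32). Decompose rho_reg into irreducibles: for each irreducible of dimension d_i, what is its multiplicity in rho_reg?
Each irreducible V_i of dimension d_i appears with multiplicity d_i, i.e. rho_reg = (direct sum over all irreducibles V_i) d_i V_i. The irreducible dimensions for Z/4Z x Q_8 are 1, 1, 1, 1, 1, 1, 1, 1, 1, 1, 1, 1, 1, 1, 1, 1, 2, 2, 2, 2: 16 irreducibles of dimension 1, each with multiplicity 1; 4 irreducibles of dimension 2, each with multiplicity 2. Total dimension 16*1*1 + 4*2*2 = 32 = |G|.

Working: General theorem: in the regular representation of a finite group G, each irreducible appears with multiplicity equal to its dimension. Check: dim(rho_reg) = sum d_i^2 = 1 + 1 + 1 + 1 + 1 + 1 + 1 + 1 + 1 + 1 + 1 + 1 + 1 + 1 + 1 + 1 + 4 + 4 + 4 + 4 = 32 = |G|.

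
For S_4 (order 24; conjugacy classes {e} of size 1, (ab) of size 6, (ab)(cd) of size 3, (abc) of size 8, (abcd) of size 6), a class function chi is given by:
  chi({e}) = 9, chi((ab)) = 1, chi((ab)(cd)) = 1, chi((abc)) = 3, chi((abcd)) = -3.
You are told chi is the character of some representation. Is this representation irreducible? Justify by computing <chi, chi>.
Not irreducible (reducible): <chi, chi> = 9 > 1.

Details: <chi, chi> = (1/|G|) sum_C |C| * |chi(C)|^2 = (1/24)[1*|9|^2 + 6*|1|^2 + 3*|1|^2 + 8*|3|^2 + 6*|-3|^2]
  = (1/24)[(81) + (6) + (3) + (72) + (54)] = 216/24 = 9.
A character is irreducible iff <chi, chi> = 1, so this representation is reducible.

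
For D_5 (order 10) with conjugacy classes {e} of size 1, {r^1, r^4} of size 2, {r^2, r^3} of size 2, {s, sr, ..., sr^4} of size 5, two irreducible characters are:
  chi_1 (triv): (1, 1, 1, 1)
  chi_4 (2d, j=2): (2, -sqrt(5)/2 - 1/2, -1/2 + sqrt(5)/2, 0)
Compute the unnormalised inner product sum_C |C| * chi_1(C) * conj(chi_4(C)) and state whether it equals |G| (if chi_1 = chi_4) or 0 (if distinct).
Sum = 0; so <chi_1, chi_4> = 0 (distinct irreducibles are orthogonal).

Derivation: Compute term by term over conjugacy classes (|C| * chi_1(C) * conj(chi_4(C))):
  1*(1)*conj(2) + 2*(1)*conj(-sqrt(5)/2 - 1/2) + 2*(1)*conj(-1/2 + sqrt(5)/2) + 5*(1)*conj(0)
  = (2) + (-sqrt(5) - 1) + (-1 + sqrt(5)) + (0)
  = 0.
Dividing by |G| = 10 gives 0/10 = 0, matching the row-orthogonality relation <chi_1, chi_4> = [chi_1 = chi_4].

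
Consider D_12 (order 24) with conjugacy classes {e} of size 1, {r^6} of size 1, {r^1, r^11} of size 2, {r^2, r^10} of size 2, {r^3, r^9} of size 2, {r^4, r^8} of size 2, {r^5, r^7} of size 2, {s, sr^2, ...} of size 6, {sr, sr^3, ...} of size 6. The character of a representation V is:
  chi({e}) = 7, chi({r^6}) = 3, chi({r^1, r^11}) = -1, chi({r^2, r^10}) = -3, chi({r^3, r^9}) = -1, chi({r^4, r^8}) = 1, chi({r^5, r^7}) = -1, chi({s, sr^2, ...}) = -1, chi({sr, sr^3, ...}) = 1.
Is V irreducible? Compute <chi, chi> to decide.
Not irreducible (reducible): <chi, chi> = 4 > 1.

Derivation: <chi, chi> = (1/|G|) sum_C |C| * |chi(C)|^2 = (1/24)[1*|7|^2 + 1*|3|^2 + 2*|-1|^2 + 2*|-3|^2 + 2*|-1|^2 + 2*|1|^2 + 2*|-1|^2 + 6*|-1|^2 + 6*|1|^2]
  = (1/24)[(49) + (9) + (2) + (18) + (2) + (2) + (2) + (6) + (6)] = 96/24 = 4.
A character is irreducible iff <chi, chi> = 1, so this representation is reducible.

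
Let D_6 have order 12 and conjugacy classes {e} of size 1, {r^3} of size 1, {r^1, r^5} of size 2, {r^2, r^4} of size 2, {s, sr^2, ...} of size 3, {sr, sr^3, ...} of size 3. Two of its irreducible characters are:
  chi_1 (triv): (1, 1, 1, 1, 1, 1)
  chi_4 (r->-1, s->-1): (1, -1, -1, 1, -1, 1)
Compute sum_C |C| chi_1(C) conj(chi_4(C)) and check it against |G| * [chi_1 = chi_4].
Sum = 0; so <chi_1, chi_4> = 0 (distinct irreducibles are orthogonal).

Argument: Compute term by term over conjugacy classes (|C| * chi_1(C) * conj(chi_4(C))):
  1*(1)*conj(1) + 1*(1)*conj(-1) + 2*(1)*conj(-1) + 2*(1)*conj(1) + 3*(1)*conj(-1) + 3*(1)*conj(1)
  = (1) + (-1) + (-2) + (2) + (-3) + (3)
  = 0.
Dividing by |G| = 12 gives 0/12 = 0, matching the row-orthogonality relation <chi_1, chi_4> = [chi_1 = chi_4].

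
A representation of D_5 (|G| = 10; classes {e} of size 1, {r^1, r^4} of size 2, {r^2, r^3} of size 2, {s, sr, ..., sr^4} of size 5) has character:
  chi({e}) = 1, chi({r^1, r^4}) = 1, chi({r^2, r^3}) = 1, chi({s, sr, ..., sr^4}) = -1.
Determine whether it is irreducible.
Irreducible: <chi, chi> = 1.

Proof sketch: <chi, chi> = (1/|G|) sum_C |C| * |chi(C)|^2 = (1/10)[1*|1|^2 + 2*|1|^2 + 2*|1|^2 + 5*|-1|^2]
  = (1/10)[(1) + (2) + (2) + (5)] = 10/10 = 1.
A character is irreducible iff <chi, chi> = 1, so this representation is irreducible.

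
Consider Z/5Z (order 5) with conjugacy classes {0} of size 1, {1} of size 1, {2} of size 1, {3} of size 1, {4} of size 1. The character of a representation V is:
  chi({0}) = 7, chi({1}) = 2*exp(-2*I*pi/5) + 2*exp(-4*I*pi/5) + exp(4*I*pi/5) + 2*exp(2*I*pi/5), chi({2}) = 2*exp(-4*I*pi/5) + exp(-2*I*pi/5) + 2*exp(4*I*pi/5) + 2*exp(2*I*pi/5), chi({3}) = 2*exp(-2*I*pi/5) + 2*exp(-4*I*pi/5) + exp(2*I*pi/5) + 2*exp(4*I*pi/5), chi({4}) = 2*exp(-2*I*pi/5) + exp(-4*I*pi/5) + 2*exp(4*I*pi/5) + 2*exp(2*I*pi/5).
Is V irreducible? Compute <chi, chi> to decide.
Not irreducible (reducible): <chi, chi> = 13 > 1.

Derivation: <chi, chi> = (1/|G|) sum_C |C| * |chi(C)|^2 = (1/5)[1*|7|^2 + 1*|2*exp(-2*I*pi/5) + 2*exp(-4*I*pi/5) + exp(4*I*pi/5) + 2*exp(2*I*pi/5)|^2 + 1*|2*exp(-4*I*pi/5) + exp(-2*I*pi/5) + 2*exp(4*I*pi/5) + 2*exp(2*I*pi/5)|^2 + 1*|2*exp(-2*I*pi/5) + 2*exp(-4*I*pi/5) + exp(2*I*pi/5) + 2*exp(4*I*pi/5)|^2 + 1*|2*exp(-2*I*pi/5) + exp(-4*I*pi/5) + 2*exp(4*I*pi/5) + 2*exp(2*I*pi/5)|^2]
  = (1/5)[(49) + (13 + 8*exp(-2*I*pi/5) + 10*exp(-4*I*pi/5) + 10*exp(4*I*pi/5) + 8*exp(2*I*pi/5)) + (13 + 10*exp(-2*I*pi/5) + 8*exp(-4*I*pi/5) + 8*exp(4*I*pi/5) + 10*exp(2*I*pi/5)) + (13 + 10*exp(-2*I*pi/5) + 8*exp(-4*I*pi/5) + 8*exp(4*I*pi/5) + 10*exp(2*I*pi/5)) + (13 + 8*exp(-2*I*pi/5) + 10*exp(-4*I*pi/5) + 10*exp(4*I*pi/5) + 8*exp(2*I*pi/5))] = 65/5 = 13.
(Exp terms are combined using exp(i*s)*conj(exp(i*t)) = exp(i*(s-t)), and sums of them are collapsed using the identity that for every m > 1 the m distinct m-th roots of unity sum to 0, e.g. 1 + exp(2*I*pi/3) + exp(-2*I*pi/3) = 0.)
A character is irreducible iff <chi, chi> = 1, so this representation is reducible.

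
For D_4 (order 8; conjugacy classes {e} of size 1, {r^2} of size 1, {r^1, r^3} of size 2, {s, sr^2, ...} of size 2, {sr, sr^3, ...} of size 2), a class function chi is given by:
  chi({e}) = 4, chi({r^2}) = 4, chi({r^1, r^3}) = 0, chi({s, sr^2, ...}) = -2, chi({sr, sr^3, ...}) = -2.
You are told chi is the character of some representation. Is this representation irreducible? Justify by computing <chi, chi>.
Not irreducible (reducible): <chi, chi> = 6 > 1.

Details: <chi, chi> = (1/|G|) sum_C |C| * |chi(C)|^2 = (1/8)[1*|4|^2 + 1*|4|^2 + 2*|0|^2 + 2*|-2|^2 + 2*|-2|^2]
  = (1/8)[(16) + (16) + (0) + (8) + (8)] = 48/8 = 6.
A character is irreducible iff <chi, chi> = 1, so this representation is reducible.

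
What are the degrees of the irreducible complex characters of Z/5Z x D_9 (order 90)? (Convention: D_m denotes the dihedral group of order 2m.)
Dimensions: 1, 1, 1, 1, 1, 1, 1, 1, 1, 1, 2, 2, 2, 2, 2, 2, 2, 2, 2, 2, 2, 2, 2, 2, 2, 2, 2, 2, 2, 2

Solution. There are 30 irreducibles (= number of conjugacy classes). Their dimensions d_i satisfy sum d_i^2 = |G| = 90: 1 + 1 + 1 + 1 + 1 + 1 + 1 + 1 + 1 + 1 + 4 + 4 + 4 + 4 + 4 + 4 + 4 + 4 + 4 + 4 + 4 + 4 + 4 + 4 + 4 + 4 + 4 + 4 + 4 + 4 = 90. (For the product with Z/5Z: each of the 5 1-dim characters of Z/5Z tensors with each irrep of D_9, giving 5 copies of each D_9-dimension.)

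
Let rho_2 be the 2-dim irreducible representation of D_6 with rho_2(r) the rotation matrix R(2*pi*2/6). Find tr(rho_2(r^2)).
chi_{rho_2}(r^2) = 2*cos(2*pi*2*2/6) = -1

Working: rho_2(r^2) is rotation by angle 2*pi*2*2/6, whose trace is 2*cos(2*pi*2*2/6) = -1.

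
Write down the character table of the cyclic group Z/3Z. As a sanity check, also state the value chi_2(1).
Character table of Z/3Z (irreps indexed chi_0,...,chi_2 with chi_k(m) = zeta_3^(k*m), zeta_3 = exp(2*pi*i/3)):
  irrep \ class  {0} (size 1)  {1} (size 1)    {2} (size 1)  
  chi_0          1             1               1             
  chi_1          1             exp(2*I*pi/3)   exp(-2*I*pi/3)
  chi_2          1             exp(-2*I*pi/3)  exp(2*I*pi/3) 

Spot check: chi_2(1) = zeta_3^(2*1) = zeta_3^2 = exp(-2*I*pi/3).

Reasoning: Z/3Z is abelian, so all 3 irreducible complex representations are 1-dimensional. They are given by chi_k(m) = zeta_3^(k*m) for k = 0,...,2. Row orthogonality: sum_m chi_k(m) conj(chi_l(m)) = 3 * [k = l].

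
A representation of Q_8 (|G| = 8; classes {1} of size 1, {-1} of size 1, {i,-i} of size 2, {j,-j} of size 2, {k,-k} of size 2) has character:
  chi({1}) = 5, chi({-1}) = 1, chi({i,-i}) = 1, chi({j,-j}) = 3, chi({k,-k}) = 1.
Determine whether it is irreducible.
Not irreducible (reducible): <chi, chi> = 6 > 1.

Derivation: <chi, chi> = (1/|G|) sum_C |C| * |chi(C)|^2 = (1/8)[1*|5|^2 + 1*|1|^2 + 2*|1|^2 + 2*|3|^2 + 2*|1|^2]
  = (1/8)[(25) + (1) + (2) + (18) + (2)] = 48/8 = 6.
A character is irreducible iff <chi, chi> = 1, so this representation is reducible.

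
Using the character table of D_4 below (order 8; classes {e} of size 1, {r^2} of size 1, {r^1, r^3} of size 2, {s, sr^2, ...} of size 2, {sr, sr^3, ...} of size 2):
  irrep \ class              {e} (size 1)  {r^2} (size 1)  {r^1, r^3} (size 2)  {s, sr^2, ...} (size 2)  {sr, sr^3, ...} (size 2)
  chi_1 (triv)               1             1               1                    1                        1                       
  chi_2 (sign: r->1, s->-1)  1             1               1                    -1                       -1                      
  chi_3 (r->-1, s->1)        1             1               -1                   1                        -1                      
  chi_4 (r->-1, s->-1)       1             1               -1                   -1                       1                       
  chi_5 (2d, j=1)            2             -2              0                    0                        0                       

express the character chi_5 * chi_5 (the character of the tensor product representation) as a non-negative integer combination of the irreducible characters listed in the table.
chi_5 tensor chi_5 = chi_1 + chi_2 + chi_3 + chi_4 (all other irreducibles have multiplicity 0).

Argument: The character of a tensor product is the pointwise product (chi_5 * chi_5)(C) = chi_5(C) * chi_5(C):
  {e}: (2)*(2), {r^2}: (-2)*(-2), {r^1, r^3}: (0)*(0), {s, sr^2, ...}: (0)*(0), {sr, sr^3, ...}: (0)*(0)
so (chi_5 * chi_5) takes values
  {e} -> 4, {r^2} -> 4, {r^1, r^3} -> 0, {s, sr^2, ...} -> 0, {sr, sr^3, ...} -> 0.
Now take the inner product of this character with each irreducible chi from the table, <chi_5*chi_5, chi> = (1/8) sum_C |C| (chi_5*chi_5)(C) conj(chi(C)):
  <chi_5*chi_5, chi_1> = (1/8)[1*(4)*conj(1) + 1*(4)*conj(1) + 2*(0)*conj(1) + 2*(0)*conj(1) + 2*(0)*conj(1)]
      = (1/8)[(4) + (4) + (0) + (0) + (0)] = 8/8 = 1
  <chi_5*chi_5, chi_2> = (1/8)[1*(4)*conj(1) + 1*(4)*conj(1) + 2*(0)*conj(1) + 2*(0)*conj(-1) + 2*(0)*conj(-1)]
      = (1/8)[(4) + (4) + (0) + (0) + (0)] = 8/8 = 1
  <chi_5*chi_5, chi_3> = (1/8)[1*(4)*conj(1) + 1*(4)*conj(1) + 2*(0)*conj(-1) + 2*(0)*conj(1) + 2*(0)*conj(-1)]
      = (1/8)[(4) + (4) + (0) + (0) + (0)] = 8/8 = 1
  <chi_5*chi_5, chi_4> = (1/8)[1*(4)*conj(1) + 1*(4)*conj(1) + 2*(0)*conj(-1) + 2*(0)*conj(-1) + 2*(0)*conj(1)]
      = (1/8)[(4) + (4) + (0) + (0) + (0)] = 8/8 = 1
  <chi_5*chi_5, chi_5> = (1/8)[1*(4)*conj(2) + 1*(4)*conj(-2) + 2*(0)*conj(0) + 2*(0)*conj(0) + 2*(0)*conj(0)]
      = (1/8)[(8) + (-8) + (0) + (0) + (0)] = 0/8 = 0
Hence the multiplicities are chi_1: 1, chi_2: 1, chi_3: 1, chi_4: 1. Dimension check: dim(chi_5)*dim(chi_5) = 2*2 = 4 and sum (mult * dim) = 1*1 + 1*1 + 1*1 + 1*1 = 4.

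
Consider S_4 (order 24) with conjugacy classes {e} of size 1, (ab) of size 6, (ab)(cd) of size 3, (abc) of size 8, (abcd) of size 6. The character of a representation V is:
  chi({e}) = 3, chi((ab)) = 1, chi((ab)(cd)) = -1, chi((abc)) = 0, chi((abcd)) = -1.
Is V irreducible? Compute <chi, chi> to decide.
Irreducible: <chi, chi> = 1.

Proof sketch: <chi, chi> = (1/|G|) sum_C |C| * |chi(C)|^2 = (1/24)[1*|3|^2 + 6*|1|^2 + 3*|-1|^2 + 8*|0|^2 + 6*|-1|^2]
  = (1/24)[(9) + (6) + (3) + (0) + (6)] = 24/24 = 1.
A character is irreducible iff <chi, chi> = 1, so this representation is irreducible.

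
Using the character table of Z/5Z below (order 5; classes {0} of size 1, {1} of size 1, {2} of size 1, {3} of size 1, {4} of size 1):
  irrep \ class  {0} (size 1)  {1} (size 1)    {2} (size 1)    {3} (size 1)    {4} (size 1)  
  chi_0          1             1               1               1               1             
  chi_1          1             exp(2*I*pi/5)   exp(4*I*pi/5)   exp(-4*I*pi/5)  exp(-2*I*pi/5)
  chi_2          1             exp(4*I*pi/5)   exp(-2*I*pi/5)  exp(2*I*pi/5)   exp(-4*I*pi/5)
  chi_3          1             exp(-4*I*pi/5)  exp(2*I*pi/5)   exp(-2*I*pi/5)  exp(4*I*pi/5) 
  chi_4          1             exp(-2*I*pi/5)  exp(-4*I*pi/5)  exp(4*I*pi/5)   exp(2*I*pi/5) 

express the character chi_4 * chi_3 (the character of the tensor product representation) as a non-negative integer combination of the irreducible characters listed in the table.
chi_4 tensor chi_3 = chi_2 (all other irreducibles have multiplicity 0).

Derivation: The character of a tensor product is the pointwise product (chi_4 * chi_3)(C) = chi_4(C) * chi_3(C):
  {0}: (1)*(1), {1}: (exp(-2*I*pi/5))*(exp(-4*I*pi/5)), {2}: (exp(-4*I*pi/5))*(exp(2*I*pi/5)), {3}: (exp(4*I*pi/5))*(exp(-2*I*pi/5)), {4}: (exp(2*I*pi/5))*(exp(4*I*pi/5))
so (chi_4 * chi_3) takes values
  {0} -> 1, {1} -> exp(4*I*pi/5), {2} -> exp(-2*I*pi/5), {3} -> exp(2*I*pi/5), {4} -> exp(-4*I*pi/5).
Now take the inner product of this character with each irreducible chi from the table, <chi_4*chi_3, chi> = (1/5) sum_C |C| (chi_4*chi_3)(C) conj(chi(C)):
  <chi_4*chi_3, chi_0> = (1/5)[1*(1)*conj(1) + 1*(exp(4*I*pi/5))*conj(1) + 1*(exp(-2*I*pi/5))*conj(1) + 1*(exp(2*I*pi/5))*conj(1) + 1*(exp(-4*I*pi/5))*conj(1)]
      = (1/5)[(1) + (exp(4*I*pi/5)) + (exp(-2*I*pi/5)) + (exp(2*I*pi/5)) + (exp(-4*I*pi/5))] = 0/5 = 0
  <chi_4*chi_3, chi_1> = (1/5)[1*(1)*conj(1) + 1*(exp(4*I*pi/5))*conj(exp(2*I*pi/5)) + 1*(exp(-2*I*pi/5))*conj(exp(4*I*pi/5)) + 1*(exp(2*I*pi/5))*conj(exp(-4*I*pi/5)) + 1*(exp(-4*I*pi/5))*conj(exp(-2*I*pi/5))]
      = (1/5)[(1) + (exp(2*I*pi/5)) + (exp(4*I*pi/5)) + (exp(-4*I*pi/5)) + (exp(-2*I*pi/5))] = 0/5 = 0
  <chi_4*chi_3, chi_2> = (1/5)[1*(1)*conj(1) + 1*(exp(4*I*pi/5))*conj(exp(4*I*pi/5)) + 1*(exp(-2*I*pi/5))*conj(exp(-2*I*pi/5)) + 1*(exp(2*I*pi/5))*conj(exp(2*I*pi/5)) + 1*(exp(-4*I*pi/5))*conj(exp(-4*I*pi/5))]
      = (1/5)[(1) + (1) + (1) + (1) + (1)] = 5/5 = 1
  <chi_4*chi_3, chi_3> = (1/5)[1*(1)*conj(1) + 1*(exp(4*I*pi/5))*conj(exp(-4*I*pi/5)) + 1*(exp(-2*I*pi/5))*conj(exp(2*I*pi/5)) + 1*(exp(2*I*pi/5))*conj(exp(-2*I*pi/5)) + 1*(exp(-4*I*pi/5))*conj(exp(4*I*pi/5))]
      = (1/5)[(1) + (exp(-2*I*pi/5)) + (exp(-4*I*pi/5)) + (exp(4*I*pi/5)) + (exp(2*I*pi/5))] = 0/5 = 0
  <chi_4*chi_3, chi_4> = (1/5)[1*(1)*conj(1) + 1*(exp(4*I*pi/5))*conj(exp(-2*I*pi/5)) + 1*(exp(-2*I*pi/5))*conj(exp(-4*I*pi/5)) + 1*(exp(2*I*pi/5))*conj(exp(4*I*pi/5)) + 1*(exp(-4*I*pi/5))*conj(exp(2*I*pi/5))]
      = (1/5)[(1) + (exp(-4*I*pi/5)) + (exp(2*I*pi/5)) + (exp(-2*I*pi/5)) + (exp(4*I*pi/5))] = 0/5 = 0
(Exp terms are combined using exp(i*s)*conj(exp(i*t)) = exp(i*(s-t)), and sums of them are collapsed using the identity that for every m > 1 the m distinct m-th roots of unity sum to 0, e.g. 1 + exp(2*I*pi/3) + exp(-2*I*pi/3) = 0.)
Hence the multiplicities are chi_2: 1. Dimension check: dim(chi_4)*dim(chi_3) = 1*1 = 1 and sum (mult * dim) = 1*1 = 1.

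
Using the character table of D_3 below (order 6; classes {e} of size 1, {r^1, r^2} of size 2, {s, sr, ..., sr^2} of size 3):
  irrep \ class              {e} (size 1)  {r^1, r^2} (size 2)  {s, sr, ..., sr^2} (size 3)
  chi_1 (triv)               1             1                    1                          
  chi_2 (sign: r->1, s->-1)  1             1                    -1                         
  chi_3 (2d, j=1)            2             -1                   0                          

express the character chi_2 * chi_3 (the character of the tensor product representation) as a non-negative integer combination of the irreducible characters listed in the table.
chi_2 tensor chi_3 = chi_3 (all other irreducibles have multiplicity 0).

Explanation: The character of a tensor product is the pointwise product (chi_2 * chi_3)(C) = chi_2(C) * chi_3(C):
  {e}: (1)*(2), {r^1, r^2}: (1)*(-1), {s, sr, ..., sr^2}: (-1)*(0)
so (chi_2 * chi_3) takes values
  {e} -> 2, {r^1, r^2} -> -1, {s, sr, ..., sr^2} -> 0.
Now take the inner product of this character with each irreducible chi from the table, <chi_2*chi_3, chi> = (1/6) sum_C |C| (chi_2*chi_3)(C) conj(chi(C)):
  <chi_2*chi_3, chi_1> = (1/6)[1*(2)*conj(1) + 2*(-1)*conj(1) + 3*(0)*conj(1)]
      = (1/6)[(2) + (-2) + (0)] = 0/6 = 0
  <chi_2*chi_3, chi_2> = (1/6)[1*(2)*conj(1) + 2*(-1)*conj(1) + 3*(0)*conj(-1)]
      = (1/6)[(2) + (-2) + (0)] = 0/6 = 0
  <chi_2*chi_3, chi_3> = (1/6)[1*(2)*conj(2) + 2*(-1)*conj(-1) + 3*(0)*conj(0)]
      = (1/6)[(4) + (2) + (0)] = 6/6 = 1
Hence the multiplicities are chi_3: 1. Dimension check: dim(chi_2)*dim(chi_3) = 1*2 = 2 and sum (mult * dim) = 1*2 = 2.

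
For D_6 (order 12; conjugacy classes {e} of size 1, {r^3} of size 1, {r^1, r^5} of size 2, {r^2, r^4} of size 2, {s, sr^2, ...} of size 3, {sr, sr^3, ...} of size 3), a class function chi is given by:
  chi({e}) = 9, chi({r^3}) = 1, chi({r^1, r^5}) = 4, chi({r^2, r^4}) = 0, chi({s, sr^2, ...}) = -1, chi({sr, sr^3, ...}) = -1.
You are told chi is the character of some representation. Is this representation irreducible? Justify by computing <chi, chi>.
Not irreducible (reducible): <chi, chi> = 10 > 1.

Explanation: <chi, chi> = (1/|G|) sum_C |C| * |chi(C)|^2 = (1/12)[1*|9|^2 + 1*|1|^2 + 2*|4|^2 + 2*|0|^2 + 3*|-1|^2 + 3*|-1|^2]
  = (1/12)[(81) + (1) + (32) + (0) + (3) + (3)] = 120/12 = 10.
A character is irreducible iff <chi, chi> = 1, so this representation is reducible.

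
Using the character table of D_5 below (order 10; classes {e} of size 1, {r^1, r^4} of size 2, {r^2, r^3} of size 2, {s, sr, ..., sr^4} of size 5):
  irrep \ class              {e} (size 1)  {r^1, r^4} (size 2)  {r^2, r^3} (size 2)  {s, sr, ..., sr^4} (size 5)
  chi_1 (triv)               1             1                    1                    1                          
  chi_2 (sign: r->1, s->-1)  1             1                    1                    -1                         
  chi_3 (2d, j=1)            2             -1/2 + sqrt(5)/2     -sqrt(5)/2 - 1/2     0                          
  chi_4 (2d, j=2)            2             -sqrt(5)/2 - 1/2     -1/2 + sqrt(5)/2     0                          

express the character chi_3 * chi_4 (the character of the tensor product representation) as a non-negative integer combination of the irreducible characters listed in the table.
chi_3 tensor chi_4 = chi_3 + chi_4 (all other irreducibles have multiplicity 0).

The character of a tensor product is the pointwise product (chi_3 * chi_4)(C) = chi_3(C) * chi_4(C):
  {e}: (2)*(2), {r^1, r^4}: (-1/2 + sqrt(5)/2)*(-sqrt(5)/2 - 1/2), {r^2, r^3}: (-sqrt(5)/2 - 1/2)*(-1/2 + sqrt(5)/2), {s, sr, ..., sr^4}: (0)*(0)
so (chi_3 * chi_4) takes values
  {e} -> 4, {r^1, r^4} -> -1, {r^2, r^3} -> -1, {s, sr, ..., sr^4} -> 0.
Now take the inner product of this character with each irreducible chi from the table, <chi_3*chi_4, chi> = (1/10) sum_C |C| (chi_3*chi_4)(C) conj(chi(C)):
  <chi_3*chi_4, chi_1> = (1/10)[1*(4)*conj(1) + 2*(-1)*conj(1) + 2*(-1)*conj(1) + 5*(0)*conj(1)]
      = (1/10)[(4) + (-2) + (-2) + (0)] = 0/10 = 0
  <chi_3*chi_4, chi_2> = (1/10)[1*(4)*conj(1) + 2*(-1)*conj(1) + 2*(-1)*conj(1) + 5*(0)*conj(-1)]
      = (1/10)[(4) + (-2) + (-2) + (0)] = 0/10 = 0
  <chi_3*chi_4, chi_3> = (1/10)[1*(4)*conj(2) + 2*(-1)*conj(-1/2 + sqrt(5)/2) + 2*(-1)*conj(-sqrt(5)/2 - 1/2) + 5*(0)*conj(0)]
      = (1/10)[(8) + (1 - sqrt(5)) + (1 + sqrt(5)) + (0)] = 10/10 = 1
  <chi_3*chi_4, chi_4> = (1/10)[1*(4)*conj(2) + 2*(-1)*conj(-sqrt(5)/2 - 1/2) + 2*(-1)*conj(-1/2 + sqrt(5)/2) + 5*(0)*conj(0)]
      = (1/10)[(8) + (1 + sqrt(5)) + (1 - sqrt(5)) + (0)] = 10/10 = 1
Hence the multiplicities are chi_3: 1, chi_4: 1. Dimension check: dim(chi_3)*dim(chi_4) = 2*2 = 4 and sum (mult * dim) = 1*2 + 1*2 = 4.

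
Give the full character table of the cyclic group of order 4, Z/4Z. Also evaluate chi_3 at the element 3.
Character table of Z/4Z (irreps indexed chi_0,...,chi_3 with chi_k(m) = zeta_4^(k*m), zeta_4 = exp(2*pi*i/4)):
  irrep \ class  {0} (size 1)  {1} (size 1)  {2} (size 1)  {3} (size 1)
  chi_0          1             1             1             1           
  chi_1          1             I             -1            -I          
  chi_2          1             -1            1             -1          
  chi_3          1             -I            -1            I           

Spot check: chi_3(3) = zeta_4^(3*3) = zeta_4^9 = I.

Explanation: Z/4Z is abelian, so all 4 irreducible complex representations are 1-dimensional. They are given by chi_k(m) = zeta_4^(k*m) for k = 0,...,3. Row orthogonality: sum_m chi_k(m) conj(chi_l(m)) = 4 * [k = l].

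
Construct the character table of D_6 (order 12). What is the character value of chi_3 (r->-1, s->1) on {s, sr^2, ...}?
Conjugacy classes: {e} of size 1, {r^3} of size 1, {r^1, r^5} of size 2, {r^2, r^4} of size 2, {s, sr^2, ...} of size 3, {sr, sr^3, ...} of size 3.
Character table:
  irrep \ class              {e} (size 1)  {r^3} (size 1)  {r^1, r^5} (size 2)  {r^2, r^4} (size 2)  {s, sr^2, ...} (size 3)  {sr, sr^3, ...} (size 3)
  chi_1 (triv)               1             1               1                    1                    1                        1                       
  chi_2 (sign: r->1, s->-1)  1             1               1                    1                    -1                       -1                      
  chi_3 (r->-1, s->1)        1             -1              -1                   1                    1                        -1                      
  chi_4 (r->-1, s->-1)       1             -1              -1                   1                    -1                       1                       
  chi_5 (2d, j=1)            2             -2              1                    -1                   0                        0                       
  chi_6 (2d, j=2)            2             2               -1                   -1                   0                        0                       

Spot check: chi_3 (r->-1, s->1) on {s, sr^2, ...} = 1.

Derivation: D_6 has order 2*6 = 12 with 6 conjugacy classes, hence 6 irreducibles. Sum of squared dims 1 + 1 + 1 + 1 + 4 + 4 = 12 = |G|. Linear characters come from the abelianisation; the 2-dimensional irreps have character r^k -> 2*cos(2*pi*j*k/6), reflections -> 0.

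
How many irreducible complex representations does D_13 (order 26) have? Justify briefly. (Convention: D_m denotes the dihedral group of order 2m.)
8

Details: The number of irreducible complex representations of a finite group equals its number of conjugacy classes. D_13 has 8 conjugacy classes ((n+3)/2 for n odd), so D_13 (order 26) has exactly 8 irreducible complex representations.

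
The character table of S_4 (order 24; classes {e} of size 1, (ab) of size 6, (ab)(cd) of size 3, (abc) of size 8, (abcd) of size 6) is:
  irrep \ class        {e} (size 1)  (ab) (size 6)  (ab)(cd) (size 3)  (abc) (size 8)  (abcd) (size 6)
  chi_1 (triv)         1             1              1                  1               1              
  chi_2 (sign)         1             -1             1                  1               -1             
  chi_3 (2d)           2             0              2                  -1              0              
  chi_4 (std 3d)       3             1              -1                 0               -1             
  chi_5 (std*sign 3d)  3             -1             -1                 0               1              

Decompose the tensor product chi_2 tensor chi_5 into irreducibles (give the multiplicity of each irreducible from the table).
chi_2 tensor chi_5 = chi_4 (all other irreducibles have multiplicity 0).

Derivation: The character of a tensor product is the pointwise product (chi_2 * chi_5)(C) = chi_2(C) * chi_5(C):
  {e}: (1)*(3), (ab): (-1)*(-1), (ab)(cd): (1)*(-1), (abc): (1)*(0), (abcd): (-1)*(1)
so (chi_2 * chi_5) takes values
  {e} -> 3, (ab) -> 1, (ab)(cd) -> -1, (abc) -> 0, (abcd) -> -1.
Now take the inner product of this character with each irreducible chi from the table, <chi_2*chi_5, chi> = (1/24) sum_C |C| (chi_2*chi_5)(C) conj(chi(C)):
  <chi_2*chi_5, chi_1> = (1/24)[1*(3)*conj(1) + 6*(1)*conj(1) + 3*(-1)*conj(1) + 8*(0)*conj(1) + 6*(-1)*conj(1)]
      = (1/24)[(3) + (6) + (-3) + (0) + (-6)] = 0/24 = 0
  <chi_2*chi_5, chi_2> = (1/24)[1*(3)*conj(1) + 6*(1)*conj(-1) + 3*(-1)*conj(1) + 8*(0)*conj(1) + 6*(-1)*conj(-1)]
      = (1/24)[(3) + (-6) + (-3) + (0) + (6)] = 0/24 = 0
  <chi_2*chi_5, chi_3> = (1/24)[1*(3)*conj(2) + 6*(1)*conj(0) + 3*(-1)*conj(2) + 8*(0)*conj(-1) + 6*(-1)*conj(0)]
      = (1/24)[(6) + (0) + (-6) + (0) + (0)] = 0/24 = 0
  <chi_2*chi_5, chi_4> = (1/24)[1*(3)*conj(3) + 6*(1)*conj(1) + 3*(-1)*conj(-1) + 8*(0)*conj(0) + 6*(-1)*conj(-1)]
      = (1/24)[(9) + (6) + (3) + (0) + (6)] = 24/24 = 1
  <chi_2*chi_5, chi_5> = (1/24)[1*(3)*conj(3) + 6*(1)*conj(-1) + 3*(-1)*conj(-1) + 8*(0)*conj(0) + 6*(-1)*conj(1)]
      = (1/24)[(9) + (-6) + (3) + (0) + (-6)] = 0/24 = 0
Hence the multiplicities are chi_4: 1. Dimension check: dim(chi_2)*dim(chi_5) = 1*3 = 3 and sum (mult * dim) = 1*3 = 3.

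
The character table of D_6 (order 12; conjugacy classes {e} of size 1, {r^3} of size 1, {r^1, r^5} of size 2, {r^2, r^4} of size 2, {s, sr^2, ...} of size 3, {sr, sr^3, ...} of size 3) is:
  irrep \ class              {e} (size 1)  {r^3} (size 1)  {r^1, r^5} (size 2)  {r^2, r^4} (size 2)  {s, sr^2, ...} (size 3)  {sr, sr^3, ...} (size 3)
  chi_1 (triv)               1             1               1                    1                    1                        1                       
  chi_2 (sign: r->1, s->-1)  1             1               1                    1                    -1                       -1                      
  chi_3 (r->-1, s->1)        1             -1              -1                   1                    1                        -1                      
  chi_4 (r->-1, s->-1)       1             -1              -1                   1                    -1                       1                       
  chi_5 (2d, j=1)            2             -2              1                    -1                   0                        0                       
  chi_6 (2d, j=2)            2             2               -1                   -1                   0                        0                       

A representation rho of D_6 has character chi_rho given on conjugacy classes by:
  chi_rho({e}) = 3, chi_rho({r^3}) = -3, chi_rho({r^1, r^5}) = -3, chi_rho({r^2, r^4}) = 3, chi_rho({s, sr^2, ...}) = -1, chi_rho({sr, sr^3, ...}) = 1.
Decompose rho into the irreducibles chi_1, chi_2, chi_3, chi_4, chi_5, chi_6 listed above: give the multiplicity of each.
Multiplicities: chi_1: 0, chi_2: 0, chi_3: 1, chi_4: 2, chi_5: 0, chi_6: 0.

Argument: Use <chi_rho, chi> = (1/|G|) sum_C |C| * chi_rho(C) * conj(chi(C)) with |G| = 12 for each irreducible chi in the table:
  <chi_rho, chi_1> = (1/12)[1*(3)*conj(1) + 1*(-3)*conj(1) + 2*(-3)*conj(1) + 2*(3)*conj(1) + 3*(-1)*conj(1) + 3*(1)*conj(1)]
      = (1/12)[(3) + (-3) + (-6) + (6) + (-3) + (3)] = 0/12 = 0
  <chi_rho, chi_2> = (1/12)[1*(3)*conj(1) + 1*(-3)*conj(1) + 2*(-3)*conj(1) + 2*(3)*conj(1) + 3*(-1)*conj(-1) + 3*(1)*conj(-1)]
      = (1/12)[(3) + (-3) + (-6) + (6) + (3) + (-3)] = 0/12 = 0
  <chi_rho, chi_3> = (1/12)[1*(3)*conj(1) + 1*(-3)*conj(-1) + 2*(-3)*conj(-1) + 2*(3)*conj(1) + 3*(-1)*conj(1) + 3*(1)*conj(-1)]
      = (1/12)[(3) + (3) + (6) + (6) + (-3) + (-3)] = 12/12 = 1
  <chi_rho, chi_4> = (1/12)[1*(3)*conj(1) + 1*(-3)*conj(-1) + 2*(-3)*conj(-1) + 2*(3)*conj(1) + 3*(-1)*conj(-1) + 3*(1)*conj(1)]
      = (1/12)[(3) + (3) + (6) + (6) + (3) + (3)] = 24/12 = 2
  <chi_rho, chi_5> = (1/12)[1*(3)*conj(2) + 1*(-3)*conj(-2) + 2*(-3)*conj(1) + 2*(3)*conj(-1) + 3*(-1)*conj(0) + 3*(1)*conj(0)]
      = (1/12)[(6) + (6) + (-6) + (-6) + (0) + (0)] = 0/12 = 0
  <chi_rho, chi_6> = (1/12)[1*(3)*conj(2) + 1*(-3)*conj(2) + 2*(-3)*conj(-1) + 2*(3)*conj(-1) + 3*(-1)*conj(0) + 3*(1)*conj(0)]
      = (1/12)[(6) + (-6) + (6) + (-6) + (0) + (0)] = 0/12 = 0
Dimension check: dim(rho) = sum (mult * dim) = 0*1 + 0*1 + 1*1 + 2*1 + 0*2 + 0*2 = 3 = chi_rho(e) = 3.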